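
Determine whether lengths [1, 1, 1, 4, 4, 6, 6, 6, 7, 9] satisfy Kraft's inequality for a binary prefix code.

Kraft inequality: Σ 2^(-l_i) ≤ 1 for prefix-free code
Calculating: 2^(-1) + 2^(-1) + 2^(-1) + 2^(-4) + 2^(-4) + 2^(-6) + 2^(-6) + 2^(-6) + 2^(-7) + 2^(-9)
= 0.5 + 0.5 + 0.5 + 0.0625 + 0.0625 + 0.015625 + 0.015625 + 0.015625 + 0.0078125 + 0.001953125
= 1.6816
Since 1.6816 > 1, prefix-free code does not exist


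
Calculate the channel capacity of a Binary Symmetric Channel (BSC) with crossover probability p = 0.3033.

For BSC with error probability p:
C = 1 - H(p) where H(p) is binary entropy
H(0.3033) = -0.3033 × log₂(0.3033) - 0.6967 × log₂(0.6967)
H(p) = 0.8853
C = 1 - 0.8853 = 0.1147 bits/use


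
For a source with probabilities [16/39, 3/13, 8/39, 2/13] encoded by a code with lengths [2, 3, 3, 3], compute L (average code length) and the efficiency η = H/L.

Average length L = Σ p_i × l_i = 2.5897 bits
Entropy H = 1.8998 bits
Efficiency η = H/L × 100% = 73.36%


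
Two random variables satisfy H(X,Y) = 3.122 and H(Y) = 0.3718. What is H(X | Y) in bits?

Chain rule: H(X,Y) = H(X|Y) + H(Y)
H(X|Y) = H(X,Y) - H(Y) = 3.122 - 0.3718 = 2.7502 bits


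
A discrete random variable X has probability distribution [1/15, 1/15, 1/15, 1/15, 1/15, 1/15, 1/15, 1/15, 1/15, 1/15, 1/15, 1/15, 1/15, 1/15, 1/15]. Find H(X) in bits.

H(X) = -Σ p(x) log₂ p(x)
  -1/15 × log₂(1/15) = 0.2605
  -1/15 × log₂(1/15) = 0.2605
  -1/15 × log₂(1/15) = 0.2605
  -1/15 × log₂(1/15) = 0.2605
  -1/15 × log₂(1/15) = 0.2605
  -1/15 × log₂(1/15) = 0.2605
  -1/15 × log₂(1/15) = 0.2605
  -1/15 × log₂(1/15) = 0.2605
  -1/15 × log₂(1/15) = 0.2605
  -1/15 × log₂(1/15) = 0.2605
  -1/15 × log₂(1/15) = 0.2605
  -1/15 × log₂(1/15) = 0.2605
  -1/15 × log₂(1/15) = 0.2605
  -1/15 × log₂(1/15) = 0.2605
  -1/15 × log₂(1/15) = 0.2605
H(X) = 3.9069 bits


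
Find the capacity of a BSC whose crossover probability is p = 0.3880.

For BSC with error probability p:
C = 1 - H(p) where H(p) is binary entropy
H(0.3880) = -0.3880 × log₂(0.3880) - 0.6120 × log₂(0.6120)
H(p) = 0.9635
C = 1 - 0.9635 = 0.0365 bits/use


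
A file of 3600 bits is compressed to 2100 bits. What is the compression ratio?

Compression ratio = Original / Compressed
= 3600 / 2100 = 1.71:1


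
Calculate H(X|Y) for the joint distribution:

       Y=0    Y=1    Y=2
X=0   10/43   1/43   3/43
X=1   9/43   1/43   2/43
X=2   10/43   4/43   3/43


H(X|Y) = Σ_y p(y) H(X|Y=y)
  p(Y=0) = 29/43, H(X|Y=0) = 1.5832
  p(Y=1) = 6/43, H(X|Y=1) = 1.2516
  p(Y=2) = 8/43, H(X|Y=2) = 1.5613
H(X|Y) = 0.6744×1.5832 + 0.1395×1.2516 + 0.1860×1.5613 = 1.5329 bits


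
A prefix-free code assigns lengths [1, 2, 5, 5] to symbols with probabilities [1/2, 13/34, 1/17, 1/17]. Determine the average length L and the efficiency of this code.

Average length L = Σ p_i × l_i = 1.8529 bits
Entropy H = 1.5112 bits
Efficiency η = H/L × 100% = 81.56%


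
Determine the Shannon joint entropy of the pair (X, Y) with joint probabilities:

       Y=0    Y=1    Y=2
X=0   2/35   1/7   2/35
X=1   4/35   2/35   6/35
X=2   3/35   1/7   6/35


H(X,Y) = -Σ p(x,y) log₂ p(x,y)
  p(0,0)=2/35: -0.0571 × log₂(0.0571) = 0.2360
  p(0,1)=1/7: -0.1429 × log₂(0.1429) = 0.4011
  p(0,2)=2/35: -0.0571 × log₂(0.0571) = 0.2360
  p(1,0)=4/35: -0.1143 × log₂(0.1143) = 0.3576
  p(1,1)=2/35: -0.0571 × log₂(0.0571) = 0.2360
  p(1,2)=6/35: -0.1714 × log₂(0.1714) = 0.4362
  p(2,0)=3/35: -0.0857 × log₂(0.0857) = 0.3038
  p(2,1)=1/7: -0.1429 × log₂(0.1429) = 0.4011
  p(2,2)=6/35: -0.1714 × log₂(0.1714) = 0.4362
H(X,Y) = 3.0437 bits


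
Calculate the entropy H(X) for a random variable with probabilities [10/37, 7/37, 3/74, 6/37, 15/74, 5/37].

H(X) = -Σ p(x) log₂ p(x)
  -10/37 × log₂(10/37) = 0.5101
  -7/37 × log₂(7/37) = 0.4545
  -3/74 × log₂(3/74) = 0.1875
  -6/37 × log₂(6/37) = 0.4256
  -15/74 × log₂(15/74) = 0.4667
  -5/37 × log₂(5/37) = 0.3902
H(X) = 2.4346 bits


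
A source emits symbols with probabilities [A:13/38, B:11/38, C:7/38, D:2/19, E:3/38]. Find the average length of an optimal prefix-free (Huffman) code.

Huffman tree construction:
Combine smallest probabilities repeatedly
Resulting codes:
  A: 11 (length 2)
  B: 10 (length 2)
  C: 00 (length 2)
  D: 011 (length 3)
  E: 010 (length 3)
Average length = Σ p(s) × length(s) = 2.1842 bits


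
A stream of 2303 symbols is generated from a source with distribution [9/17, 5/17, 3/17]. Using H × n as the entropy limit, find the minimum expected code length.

Entropy H = 1.4466 bits/symbol
Minimum bits = H × n = 1.4466 × 2303
= 3331.63 bits


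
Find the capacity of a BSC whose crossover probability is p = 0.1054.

For BSC with error probability p:
C = 1 - H(p) where H(p) is binary entropy
H(0.1054) = -0.1054 × log₂(0.1054) - 0.8946 × log₂(0.8946)
H(p) = 0.4859
C = 1 - 0.4859 = 0.5141 bits/use


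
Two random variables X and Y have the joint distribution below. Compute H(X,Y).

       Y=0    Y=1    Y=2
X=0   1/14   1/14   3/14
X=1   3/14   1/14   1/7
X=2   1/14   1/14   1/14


H(X,Y) = -Σ p(x,y) log₂ p(x,y)
  p(0,0)=1/14: -0.0714 × log₂(0.0714) = 0.2720
  p(0,1)=1/14: -0.0714 × log₂(0.0714) = 0.2720
  p(0,2)=3/14: -0.2143 × log₂(0.2143) = 0.4762
  p(1,0)=3/14: -0.2143 × log₂(0.2143) = 0.4762
  p(1,1)=1/14: -0.0714 × log₂(0.0714) = 0.2720
  p(1,2)=1/7: -0.1429 × log₂(0.1429) = 0.4011
  p(2,0)=1/14: -0.0714 × log₂(0.0714) = 0.2720
  p(2,1)=1/14: -0.0714 × log₂(0.0714) = 0.2720
  p(2,2)=1/14: -0.0714 × log₂(0.0714) = 0.2720
H(X,Y) = 2.9852 bits


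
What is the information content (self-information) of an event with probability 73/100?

Information content I(x) = -log₂(p(x))
I = -log₂(73/100) = -log₂(0.7300)
I = 0.4540 bits


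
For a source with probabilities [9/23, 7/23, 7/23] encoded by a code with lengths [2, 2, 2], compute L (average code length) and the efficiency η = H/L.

Average length L = Σ p_i × l_i = 2.0000 bits
Entropy H = 1.5743 bits
Efficiency η = H/L × 100% = 78.72%


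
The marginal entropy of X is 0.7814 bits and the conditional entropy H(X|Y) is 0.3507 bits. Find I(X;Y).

I(X;Y) = H(X) - H(X|Y)
I(X;Y) = 0.7814 - 0.3507 = 0.4307 bits


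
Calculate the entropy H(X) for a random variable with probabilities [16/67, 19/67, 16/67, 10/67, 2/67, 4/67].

H(X) = -Σ p(x) log₂ p(x)
  -16/67 × log₂(16/67) = 0.4934
  -19/67 × log₂(19/67) = 0.5156
  -16/67 × log₂(16/67) = 0.4934
  -10/67 × log₂(10/67) = 0.4096
  -2/67 × log₂(2/67) = 0.1512
  -4/67 × log₂(4/67) = 0.2428
H(X) = 2.3059 bits


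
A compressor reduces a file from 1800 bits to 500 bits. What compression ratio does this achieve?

Compression ratio = Original / Compressed
= 1800 / 500 = 3.60:1


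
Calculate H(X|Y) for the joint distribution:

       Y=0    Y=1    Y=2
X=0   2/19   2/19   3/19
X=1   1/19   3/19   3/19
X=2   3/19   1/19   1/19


H(X|Y) = Σ_y p(y) H(X|Y=y)
  p(Y=0) = 6/19, H(X|Y=0) = 1.4591
  p(Y=1) = 6/19, H(X|Y=1) = 1.4591
  p(Y=2) = 7/19, H(X|Y=2) = 1.4488
H(X|Y) = 0.3158×1.4591 + 0.3158×1.4591 + 0.3684×1.4488 = 1.4553 bits


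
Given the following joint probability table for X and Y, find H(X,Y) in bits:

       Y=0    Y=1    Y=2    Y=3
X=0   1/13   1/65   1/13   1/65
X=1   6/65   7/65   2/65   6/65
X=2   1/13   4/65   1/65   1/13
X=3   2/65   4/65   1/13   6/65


H(X,Y) = -Σ p(x,y) log₂ p(x,y)
  p(0,0)=1/13: -0.0769 × log₂(0.0769) = 0.2846
  p(0,1)=1/65: -0.0154 × log₂(0.0154) = 0.0927
  p(0,2)=1/13: -0.0769 × log₂(0.0769) = 0.2846
  p(0,3)=1/65: -0.0154 × log₂(0.0154) = 0.0927
  p(1,0)=6/65: -0.0923 × log₂(0.0923) = 0.3173
  p(1,1)=7/65: -0.1077 × log₂(0.1077) = 0.3462
  p(1,2)=2/65: -0.0308 × log₂(0.0308) = 0.1545
  p(1,3)=6/65: -0.0923 × log₂(0.0923) = 0.3173
  p(2,0)=1/13: -0.0769 × log₂(0.0769) = 0.2846
  p(2,1)=4/65: -0.0615 × log₂(0.0615) = 0.2475
  p(2,2)=1/65: -0.0154 × log₂(0.0154) = 0.0927
  p(2,3)=1/13: -0.0769 × log₂(0.0769) = 0.2846
  p(3,0)=2/65: -0.0308 × log₂(0.0308) = 0.1545
  p(3,1)=4/65: -0.0615 × log₂(0.0615) = 0.2475
  p(3,2)=1/13: -0.0769 × log₂(0.0769) = 0.2846
  p(3,3)=6/65: -0.0923 × log₂(0.0923) = 0.3173
H(X,Y) = 3.8035 bits


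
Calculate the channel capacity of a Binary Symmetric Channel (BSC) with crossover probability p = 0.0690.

For BSC with error probability p:
C = 1 - H(p) where H(p) is binary entropy
H(0.0690) = -0.0690 × log₂(0.0690) - 0.9310 × log₂(0.9310)
H(p) = 0.3622
C = 1 - 0.3622 = 0.6378 bits/use


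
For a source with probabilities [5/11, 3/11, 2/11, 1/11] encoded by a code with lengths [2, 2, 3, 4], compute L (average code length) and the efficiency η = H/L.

Average length L = Σ p_i × l_i = 2.3636 bits
Entropy H = 1.7899 bits
Efficiency η = H/L × 100% = 75.73%


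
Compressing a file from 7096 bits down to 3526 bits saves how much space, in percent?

Space savings = (1 - Compressed/Original) × 100%
= (1 - 3526/7096) × 100%
= 50.31%


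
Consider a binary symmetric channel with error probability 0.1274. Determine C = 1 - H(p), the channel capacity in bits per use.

For BSC with error probability p:
C = 1 - H(p) where H(p) is binary entropy
H(0.1274) = -0.1274 × log₂(0.1274) - 0.8726 × log₂(0.8726)
H(p) = 0.5503
C = 1 - 0.5503 = 0.4497 bits/use


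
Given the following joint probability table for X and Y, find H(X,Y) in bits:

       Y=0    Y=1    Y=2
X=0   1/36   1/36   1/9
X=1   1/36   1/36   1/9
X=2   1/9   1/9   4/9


H(X,Y) = -Σ p(x,y) log₂ p(x,y)
  p(0,0)=1/36: -0.0278 × log₂(0.0278) = 0.1436
  p(0,1)=1/36: -0.0278 × log₂(0.0278) = 0.1436
  p(0,2)=1/9: -0.1111 × log₂(0.1111) = 0.3522
  p(1,0)=1/36: -0.0278 × log₂(0.0278) = 0.1436
  p(1,1)=1/36: -0.0278 × log₂(0.0278) = 0.1436
  p(1,2)=1/9: -0.1111 × log₂(0.1111) = 0.3522
  p(2,0)=1/9: -0.1111 × log₂(0.1111) = 0.3522
  p(2,1)=1/9: -0.1111 × log₂(0.1111) = 0.3522
  p(2,2)=4/9: -0.4444 × log₂(0.4444) = 0.5200
H(X,Y) = 2.5033 bits


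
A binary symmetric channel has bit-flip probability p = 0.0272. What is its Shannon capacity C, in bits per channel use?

For BSC with error probability p:
C = 1 - H(p) where H(p) is binary entropy
H(0.0272) = -0.0272 × log₂(0.0272) - 0.9728 × log₂(0.9728)
H(p) = 0.1801
C = 1 - 0.1801 = 0.8199 bits/use


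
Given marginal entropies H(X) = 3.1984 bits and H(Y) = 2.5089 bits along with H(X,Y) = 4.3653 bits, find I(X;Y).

I(X;Y) = H(X) + H(Y) - H(X,Y)
I(X;Y) = 3.1984 + 2.5089 - 4.3653 = 1.342 bits


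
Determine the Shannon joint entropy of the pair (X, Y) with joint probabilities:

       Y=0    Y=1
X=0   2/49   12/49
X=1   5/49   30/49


H(X,Y) = -Σ p(x,y) log₂ p(x,y)
  p(0,0)=2/49: -0.0408 × log₂(0.0408) = 0.1884
  p(0,1)=12/49: -0.2449 × log₂(0.2449) = 0.4971
  p(1,0)=5/49: -0.1020 × log₂(0.1020) = 0.3360
  p(1,1)=30/49: -0.6122 × log₂(0.6122) = 0.4334
H(X,Y) = 1.4548 bits


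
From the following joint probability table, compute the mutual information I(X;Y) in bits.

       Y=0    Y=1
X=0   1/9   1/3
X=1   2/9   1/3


H(X) = 0.9911, H(Y) = 0.9183, H(X,Y) = 1.8911
I(X;Y) = H(X) + H(Y) - H(X,Y) = 0.0183 bits


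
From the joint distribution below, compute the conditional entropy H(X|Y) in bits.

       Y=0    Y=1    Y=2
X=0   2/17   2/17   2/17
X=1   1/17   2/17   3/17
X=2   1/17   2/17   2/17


H(X|Y) = Σ_y p(y) H(X|Y=y)
  p(Y=0) = 4/17, H(X|Y=0) = 1.5000
  p(Y=1) = 6/17, H(X|Y=1) = 1.5850
  p(Y=2) = 7/17, H(X|Y=2) = 1.5567
H(X|Y) = 0.2353×1.5000 + 0.3529×1.5850 + 0.4118×1.5567 = 1.5533 bits


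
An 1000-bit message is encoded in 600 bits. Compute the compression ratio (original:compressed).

Compression ratio = Original / Compressed
= 1000 / 600 = 1.67:1


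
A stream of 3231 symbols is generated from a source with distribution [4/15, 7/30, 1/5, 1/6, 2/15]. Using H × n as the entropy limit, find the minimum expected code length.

Entropy H = 2.2812 bits/symbol
Minimum bits = H × n = 2.2812 × 3231
= 7370.54 bits


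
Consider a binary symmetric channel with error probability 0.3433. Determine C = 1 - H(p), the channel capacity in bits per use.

For BSC with error probability p:
C = 1 - H(p) where H(p) is binary entropy
H(0.3433) = -0.3433 × log₂(0.3433) - 0.6567 × log₂(0.6567)
H(p) = 0.9279
C = 1 - 0.9279 = 0.0721 bits/use


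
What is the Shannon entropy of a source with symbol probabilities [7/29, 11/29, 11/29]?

H(X) = -Σ p(x) log₂ p(x)
  -7/29 × log₂(7/29) = 0.4950
  -11/29 × log₂(11/29) = 0.5305
  -11/29 × log₂(11/29) = 0.5305
H(X) = 1.5559 bits


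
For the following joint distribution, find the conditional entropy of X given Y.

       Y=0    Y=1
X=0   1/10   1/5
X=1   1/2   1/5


H(X|Y) = Σ_y p(y) H(X|Y=y)
  p(Y=0) = 3/5, H(X|Y=0) = 0.6500
  p(Y=1) = 2/5, H(X|Y=1) = 1.0000
H(X|Y) = 0.6000×0.6500 + 0.4000×1.0000 = 0.7900 bits


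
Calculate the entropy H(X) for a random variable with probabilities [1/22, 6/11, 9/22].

H(X) = -Σ p(x) log₂ p(x)
  -1/22 × log₂(1/22) = 0.2027
  -6/11 × log₂(6/11) = 0.4770
  -9/22 × log₂(9/22) = 0.5275
H(X) = 1.2072 bits


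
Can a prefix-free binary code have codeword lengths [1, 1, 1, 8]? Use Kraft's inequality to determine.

Kraft inequality: Σ 2^(-l_i) ≤ 1 for prefix-free code
Calculating: 2^(-1) + 2^(-1) + 2^(-1) + 2^(-8)
= 0.5 + 0.5 + 0.5 + 0.00390625
= 1.5039
Since 1.5039 > 1, prefix-free code does not exist


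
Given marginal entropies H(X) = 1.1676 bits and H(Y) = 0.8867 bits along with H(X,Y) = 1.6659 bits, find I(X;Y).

I(X;Y) = H(X) + H(Y) - H(X,Y)
I(X;Y) = 1.1676 + 0.8867 - 1.6659 = 0.3884 bits


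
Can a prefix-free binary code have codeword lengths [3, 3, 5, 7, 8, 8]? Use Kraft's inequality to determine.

Kraft inequality: Σ 2^(-l_i) ≤ 1 for prefix-free code
Calculating: 2^(-3) + 2^(-3) + 2^(-5) + 2^(-7) + 2^(-8) + 2^(-8)
= 0.125 + 0.125 + 0.03125 + 0.0078125 + 0.00390625 + 0.00390625
= 0.2969
Since 0.2969 ≤ 1, prefix-free code exists


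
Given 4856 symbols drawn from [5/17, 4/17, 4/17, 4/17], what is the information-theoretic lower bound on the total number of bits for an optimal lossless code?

Entropy H = 1.9928 bits/symbol
Minimum bits = H × n = 1.9928 × 4856
= 9676.93 bits


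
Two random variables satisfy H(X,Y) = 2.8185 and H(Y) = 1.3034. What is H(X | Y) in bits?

Chain rule: H(X,Y) = H(X|Y) + H(Y)
H(X|Y) = H(X,Y) - H(Y) = 2.8185 - 1.3034 = 1.5151 bits


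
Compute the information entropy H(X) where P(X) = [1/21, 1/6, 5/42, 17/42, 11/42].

H(X) = -Σ p(x) log₂ p(x)
  -1/21 × log₂(1/21) = 0.2092
  -1/6 × log₂(1/6) = 0.4308
  -5/42 × log₂(5/42) = 0.3655
  -17/42 × log₂(17/42) = 0.5282
  -11/42 × log₂(11/42) = 0.5062
H(X) = 2.0399 bits


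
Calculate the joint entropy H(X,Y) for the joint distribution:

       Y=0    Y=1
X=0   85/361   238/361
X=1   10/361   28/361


H(X,Y) = -Σ p(x,y) log₂ p(x,y)
  p(0,0)=85/361: -0.2355 × log₂(0.2355) = 0.4913
  p(0,1)=238/361: -0.6593 × log₂(0.6593) = 0.3963
  p(1,0)=10/361: -0.0277 × log₂(0.0277) = 0.1433
  p(1,1)=28/361: -0.0776 × log₂(0.0776) = 0.2861
H(X,Y) = 1.3169 bits


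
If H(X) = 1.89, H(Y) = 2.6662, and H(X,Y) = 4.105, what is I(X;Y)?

I(X;Y) = H(X) + H(Y) - H(X,Y)
I(X;Y) = 1.89 + 2.6662 - 4.105 = 0.4512 bits


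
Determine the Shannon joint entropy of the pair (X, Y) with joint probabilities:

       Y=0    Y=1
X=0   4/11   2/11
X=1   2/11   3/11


H(X,Y) = -Σ p(x,y) log₂ p(x,y)
  p(0,0)=4/11: -0.3636 × log₂(0.3636) = 0.5307
  p(0,1)=2/11: -0.1818 × log₂(0.1818) = 0.4472
  p(1,0)=2/11: -0.1818 × log₂(0.1818) = 0.4472
  p(1,1)=3/11: -0.2727 × log₂(0.2727) = 0.5112
H(X,Y) = 1.9363 bits


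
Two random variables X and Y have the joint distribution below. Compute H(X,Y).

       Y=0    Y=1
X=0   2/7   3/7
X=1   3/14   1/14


H(X,Y) = -Σ p(x,y) log₂ p(x,y)
  p(0,0)=2/7: -0.2857 × log₂(0.2857) = 0.5164
  p(0,1)=3/7: -0.4286 × log₂(0.4286) = 0.5239
  p(1,0)=3/14: -0.2143 × log₂(0.2143) = 0.4762
  p(1,1)=1/14: -0.0714 × log₂(0.0714) = 0.2720
H(X,Y) = 1.7885 bits


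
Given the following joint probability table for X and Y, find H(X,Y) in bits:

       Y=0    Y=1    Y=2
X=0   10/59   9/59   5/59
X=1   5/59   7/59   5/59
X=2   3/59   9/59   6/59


H(X,Y) = -Σ p(x,y) log₂ p(x,y)
  p(0,0)=10/59: -0.1695 × log₂(0.1695) = 0.4340
  p(0,1)=9/59: -0.1525 × log₂(0.1525) = 0.4138
  p(0,2)=5/59: -0.0847 × log₂(0.0847) = 0.3018
  p(1,0)=5/59: -0.0847 × log₂(0.0847) = 0.3018
  p(1,1)=7/59: -0.1186 × log₂(0.1186) = 0.3649
  p(1,2)=5/59: -0.0847 × log₂(0.0847) = 0.3018
  p(2,0)=3/59: -0.0508 × log₂(0.0508) = 0.2185
  p(2,1)=9/59: -0.1525 × log₂(0.1525) = 0.4138
  p(2,2)=6/59: -0.1017 × log₂(0.1017) = 0.3354
H(X,Y) = 3.0856 bits


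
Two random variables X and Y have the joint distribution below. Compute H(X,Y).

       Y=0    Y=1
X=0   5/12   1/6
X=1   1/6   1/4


H(X,Y) = -Σ p(x,y) log₂ p(x,y)
  p(0,0)=5/12: -0.4167 × log₂(0.4167) = 0.5263
  p(0,1)=1/6: -0.1667 × log₂(0.1667) = 0.4308
  p(1,0)=1/6: -0.1667 × log₂(0.1667) = 0.4308
  p(1,1)=1/4: -0.2500 × log₂(0.2500) = 0.5000
H(X,Y) = 1.8879 bits


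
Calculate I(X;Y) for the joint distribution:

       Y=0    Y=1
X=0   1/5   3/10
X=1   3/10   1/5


H(X) = 1.0000, H(Y) = 1.0000, H(X,Y) = 1.9710
I(X;Y) = H(X) + H(Y) - H(X,Y) = 0.0290 bits


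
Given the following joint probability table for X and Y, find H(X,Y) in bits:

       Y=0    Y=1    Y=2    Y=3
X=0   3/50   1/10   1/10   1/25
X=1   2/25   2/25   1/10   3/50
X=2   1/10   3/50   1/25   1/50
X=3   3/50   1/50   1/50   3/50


H(X,Y) = -Σ p(x,y) log₂ p(x,y)
  p(0,0)=3/50: -0.0600 × log₂(0.0600) = 0.2435
  p(0,1)=1/10: -0.1000 × log₂(0.1000) = 0.3322
  p(0,2)=1/10: -0.1000 × log₂(0.1000) = 0.3322
  p(0,3)=1/25: -0.0400 × log₂(0.0400) = 0.1858
  p(1,0)=2/25: -0.0800 × log₂(0.0800) = 0.2915
  p(1,1)=2/25: -0.0800 × log₂(0.0800) = 0.2915
  p(1,2)=1/10: -0.1000 × log₂(0.1000) = 0.3322
  p(1,3)=3/50: -0.0600 × log₂(0.0600) = 0.2435
  p(2,0)=1/10: -0.1000 × log₂(0.1000) = 0.3322
  p(2,1)=3/50: -0.0600 × log₂(0.0600) = 0.2435
  p(2,2)=1/25: -0.0400 × log₂(0.0400) = 0.1858
  p(2,3)=1/50: -0.0200 × log₂(0.0200) = 0.1129
  p(3,0)=3/50: -0.0600 × log₂(0.0600) = 0.2435
  p(3,1)=1/50: -0.0200 × log₂(0.0200) = 0.1129
  p(3,2)=1/50: -0.0200 × log₂(0.0200) = 0.1129
  p(3,3)=3/50: -0.0600 × log₂(0.0600) = 0.2435
H(X,Y) = 3.8396 bits


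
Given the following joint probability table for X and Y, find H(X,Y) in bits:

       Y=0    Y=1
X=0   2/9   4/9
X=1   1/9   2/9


H(X,Y) = -Σ p(x,y) log₂ p(x,y)
  p(0,0)=2/9: -0.2222 × log₂(0.2222) = 0.4822
  p(0,1)=4/9: -0.4444 × log₂(0.4444) = 0.5200
  p(1,0)=1/9: -0.1111 × log₂(0.1111) = 0.3522
  p(1,1)=2/9: -0.2222 × log₂(0.2222) = 0.4822
H(X,Y) = 1.8366 bits


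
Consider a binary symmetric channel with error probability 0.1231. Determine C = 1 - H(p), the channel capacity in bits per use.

For BSC with error probability p:
C = 1 - H(p) where H(p) is binary entropy
H(0.1231) = -0.1231 × log₂(0.1231) - 0.8769 × log₂(0.8769)
H(p) = 0.5382
C = 1 - 0.5382 = 0.4618 bits/use


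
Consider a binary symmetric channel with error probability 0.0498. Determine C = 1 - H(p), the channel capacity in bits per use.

For BSC with error probability p:
C = 1 - H(p) where H(p) is binary entropy
H(0.0498) = -0.0498 × log₂(0.0498) - 0.9502 × log₂(0.9502)
H(p) = 0.2855
C = 1 - 0.2855 = 0.7145 bits/use


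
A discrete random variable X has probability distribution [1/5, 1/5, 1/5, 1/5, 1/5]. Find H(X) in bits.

H(X) = -Σ p(x) log₂ p(x)
  -1/5 × log₂(1/5) = 0.4644
  -1/5 × log₂(1/5) = 0.4644
  -1/5 × log₂(1/5) = 0.4644
  -1/5 × log₂(1/5) = 0.4644
  -1/5 × log₂(1/5) = 0.4644
H(X) = 2.3219 bits


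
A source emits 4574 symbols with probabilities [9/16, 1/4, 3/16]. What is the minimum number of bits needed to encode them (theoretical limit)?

Entropy H = 1.4197 bits/symbol
Minimum bits = H × n = 1.4197 × 4574
= 6493.88 bits


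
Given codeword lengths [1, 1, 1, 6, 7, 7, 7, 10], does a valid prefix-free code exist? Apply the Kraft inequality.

Kraft inequality: Σ 2^(-l_i) ≤ 1 for prefix-free code
Calculating: 2^(-1) + 2^(-1) + 2^(-1) + 2^(-6) + 2^(-7) + 2^(-7) + 2^(-7) + 2^(-10)
= 0.5 + 0.5 + 0.5 + 0.015625 + 0.0078125 + 0.0078125 + 0.0078125 + 0.0009765625
= 1.5400
Since 1.5400 > 1, prefix-free code does not exist


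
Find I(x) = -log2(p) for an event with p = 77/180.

Information content I(x) = -log₂(p(x))
I = -log₂(77/180) = -log₂(0.4278)
I = 1.2251 bits


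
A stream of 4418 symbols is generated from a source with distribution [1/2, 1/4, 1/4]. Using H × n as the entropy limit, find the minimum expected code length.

Entropy H = 1.5000 bits/symbol
Minimum bits = H × n = 1.5000 × 4418
= 6627.00 bits


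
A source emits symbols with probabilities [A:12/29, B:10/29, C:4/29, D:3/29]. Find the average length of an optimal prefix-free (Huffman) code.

Huffman tree construction:
Combine smallest probabilities repeatedly
Resulting codes:
  A: 0 (length 1)
  B: 11 (length 2)
  C: 101 (length 3)
  D: 100 (length 3)
Average length = Σ p(s) × length(s) = 1.8276 bits


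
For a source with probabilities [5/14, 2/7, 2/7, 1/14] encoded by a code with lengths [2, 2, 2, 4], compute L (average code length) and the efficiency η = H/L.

Average length L = Σ p_i × l_i = 2.1429 bits
Entropy H = 1.8352 bits
Efficiency η = H/L × 100% = 85.64%


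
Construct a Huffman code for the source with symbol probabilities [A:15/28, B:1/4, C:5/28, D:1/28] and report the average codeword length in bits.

Huffman tree construction:
Combine smallest probabilities repeatedly
Resulting codes:
  A: 1 (length 1)
  B: 01 (length 2)
  C: 001 (length 3)
  D: 000 (length 3)
Average length = Σ p(s) × length(s) = 1.6786 bits


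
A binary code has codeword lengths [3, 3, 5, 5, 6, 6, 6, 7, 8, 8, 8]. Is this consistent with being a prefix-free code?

Kraft inequality: Σ 2^(-l_i) ≤ 1 for prefix-free code
Calculating: 2^(-3) + 2^(-3) + 2^(-5) + 2^(-5) + 2^(-6) + 2^(-6) + 2^(-6) + 2^(-7) + 2^(-8) + 2^(-8) + 2^(-8)
= 0.125 + 0.125 + 0.03125 + 0.03125 + 0.015625 + 0.015625 + 0.015625 + 0.0078125 + 0.00390625 + 0.00390625 + 0.00390625
= 0.3789
Since 0.3789 ≤ 1, prefix-free code exists


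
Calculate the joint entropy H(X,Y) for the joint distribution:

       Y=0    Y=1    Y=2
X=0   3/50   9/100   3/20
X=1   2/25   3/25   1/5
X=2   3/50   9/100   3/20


H(X,Y) = -Σ p(x,y) log₂ p(x,y)
  p(0,0)=3/50: -0.0600 × log₂(0.0600) = 0.2435
  p(0,1)=9/100: -0.0900 × log₂(0.0900) = 0.3127
  p(0,2)=3/20: -0.1500 × log₂(0.1500) = 0.4105
  p(1,0)=2/25: -0.0800 × log₂(0.0800) = 0.2915
  p(1,1)=3/25: -0.1200 × log₂(0.1200) = 0.3671
  p(1,2)=1/5: -0.2000 × log₂(0.2000) = 0.4644
  p(2,0)=3/50: -0.0600 × log₂(0.0600) = 0.2435
  p(2,1)=9/100: -0.0900 × log₂(0.0900) = 0.3127
  p(2,2)=3/20: -0.1500 × log₂(0.1500) = 0.4105
H(X,Y) = 3.0564 bits


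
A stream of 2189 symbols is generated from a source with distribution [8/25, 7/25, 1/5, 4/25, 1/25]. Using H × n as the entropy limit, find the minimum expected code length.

Entropy H = 2.1134 bits/symbol
Minimum bits = H × n = 2.1134 × 2189
= 4626.26 bits


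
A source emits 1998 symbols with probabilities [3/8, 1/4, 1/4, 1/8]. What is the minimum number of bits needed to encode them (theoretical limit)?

Entropy H = 1.9056 bits/symbol
Minimum bits = H × n = 1.9056 × 1998
= 3807.47 bits


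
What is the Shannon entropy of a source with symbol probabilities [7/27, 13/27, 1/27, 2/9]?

H(X) = -Σ p(x) log₂ p(x)
  -7/27 × log₂(7/27) = 0.5049
  -13/27 × log₂(13/27) = 0.5077
  -1/27 × log₂(1/27) = 0.1761
  -2/9 × log₂(2/9) = 0.4822
H(X) = 1.6709 bits


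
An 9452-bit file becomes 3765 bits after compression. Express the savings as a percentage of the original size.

Space savings = (1 - Compressed/Original) × 100%
= (1 - 3765/9452) × 100%
= 60.17%


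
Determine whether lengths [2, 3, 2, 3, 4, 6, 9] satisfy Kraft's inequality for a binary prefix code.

Kraft inequality: Σ 2^(-l_i) ≤ 1 for prefix-free code
Calculating: 2^(-2) + 2^(-3) + 2^(-2) + 2^(-3) + 2^(-4) + 2^(-6) + 2^(-9)
= 0.25 + 0.125 + 0.25 + 0.125 + 0.0625 + 0.015625 + 0.001953125
= 0.8301
Since 0.8301 ≤ 1, prefix-free code exists


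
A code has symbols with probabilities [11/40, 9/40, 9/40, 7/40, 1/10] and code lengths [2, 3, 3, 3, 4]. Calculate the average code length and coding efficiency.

Average length L = Σ p_i × l_i = 2.8250 bits
Entropy H = 2.2528 bits
Efficiency η = H/L × 100% = 79.75%


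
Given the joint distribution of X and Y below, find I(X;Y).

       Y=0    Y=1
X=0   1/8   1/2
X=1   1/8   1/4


H(X) = 0.9544, H(Y) = 0.8113, H(X,Y) = 1.7500
I(X;Y) = H(X) + H(Y) - H(X,Y) = 0.0157 bits


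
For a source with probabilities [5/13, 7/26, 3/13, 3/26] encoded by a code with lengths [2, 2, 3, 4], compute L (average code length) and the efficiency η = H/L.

Average length L = Σ p_i × l_i = 2.4615 bits
Entropy H = 1.8875 bits
Efficiency η = H/L × 100% = 76.68%


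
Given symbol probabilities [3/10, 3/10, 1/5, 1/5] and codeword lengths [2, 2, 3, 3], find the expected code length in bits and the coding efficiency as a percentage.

Average length L = Σ p_i × l_i = 2.4000 bits
Entropy H = 1.9710 bits
Efficiency η = H/L × 100% = 82.12%


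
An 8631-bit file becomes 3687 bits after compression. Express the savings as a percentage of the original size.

Space savings = (1 - Compressed/Original) × 100%
= (1 - 3687/8631) × 100%
= 57.28%


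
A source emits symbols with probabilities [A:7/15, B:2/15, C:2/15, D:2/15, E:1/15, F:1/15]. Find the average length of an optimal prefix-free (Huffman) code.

Huffman tree construction:
Combine smallest probabilities repeatedly
Resulting codes:
  A: 0 (length 1)
  B: 100 (length 3)
  C: 101 (length 3)
  D: 110 (length 3)
  E: 1110 (length 4)
  F: 1111 (length 4)
Average length = Σ p(s) × length(s) = 2.2000 bits


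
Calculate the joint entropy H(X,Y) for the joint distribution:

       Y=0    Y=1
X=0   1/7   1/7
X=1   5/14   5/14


H(X,Y) = -Σ p(x,y) log₂ p(x,y)
  p(0,0)=1/7: -0.1429 × log₂(0.1429) = 0.4011
  p(0,1)=1/7: -0.1429 × log₂(0.1429) = 0.4011
  p(1,0)=5/14: -0.3571 × log₂(0.3571) = 0.5305
  p(1,1)=5/14: -0.3571 × log₂(0.3571) = 0.5305
H(X,Y) = 1.8631 bits


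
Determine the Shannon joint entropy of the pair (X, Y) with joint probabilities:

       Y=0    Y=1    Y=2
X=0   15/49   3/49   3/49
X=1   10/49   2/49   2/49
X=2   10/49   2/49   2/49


H(X,Y) = -Σ p(x,y) log₂ p(x,y)
  p(0,0)=15/49: -0.3061 × log₂(0.3061) = 0.5228
  p(0,1)=3/49: -0.0612 × log₂(0.0612) = 0.2467
  p(0,2)=3/49: -0.0612 × log₂(0.0612) = 0.2467
  p(1,0)=10/49: -0.2041 × log₂(0.2041) = 0.4679
  p(1,1)=2/49: -0.0408 × log₂(0.0408) = 0.1884
  p(1,2)=2/49: -0.0408 × log₂(0.0408) = 0.1884
  p(2,0)=10/49: -0.2041 × log₂(0.2041) = 0.4679
  p(2,1)=2/49: -0.0408 × log₂(0.0408) = 0.1884
  p(2,2)=2/49: -0.0408 × log₂(0.0408) = 0.1884
H(X,Y) = 2.7055 bits


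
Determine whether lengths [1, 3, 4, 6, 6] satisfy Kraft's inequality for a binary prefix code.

Kraft inequality: Σ 2^(-l_i) ≤ 1 for prefix-free code
Calculating: 2^(-1) + 2^(-3) + 2^(-4) + 2^(-6) + 2^(-6)
= 0.5 + 0.125 + 0.0625 + 0.015625 + 0.015625
= 0.7188
Since 0.7188 ≤ 1, prefix-free code exists


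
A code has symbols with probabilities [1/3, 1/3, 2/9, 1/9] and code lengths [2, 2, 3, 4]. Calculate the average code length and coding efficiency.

Average length L = Σ p_i × l_i = 2.4444 bits
Entropy H = 1.8911 bits
Efficiency η = H/L × 100% = 77.36%


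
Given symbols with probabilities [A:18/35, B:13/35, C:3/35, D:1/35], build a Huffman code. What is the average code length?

Huffman tree construction:
Combine smallest probabilities repeatedly
Resulting codes:
  A: 1 (length 1)
  B: 01 (length 2)
  C: 001 (length 3)
  D: 000 (length 3)
Average length = Σ p(s) × length(s) = 1.6000 bits


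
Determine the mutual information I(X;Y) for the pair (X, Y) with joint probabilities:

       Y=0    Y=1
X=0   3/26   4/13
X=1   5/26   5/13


H(X) = 0.9829, H(Y) = 0.8905, H(X,Y) = 1.8703
I(X;Y) = H(X) + H(Y) - H(X,Y) = 0.0031 bits


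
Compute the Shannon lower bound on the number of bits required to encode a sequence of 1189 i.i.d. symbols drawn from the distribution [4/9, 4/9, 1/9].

Entropy H = 1.3921 bits/symbol
Minimum bits = H × n = 1.3921 × 1189
= 1655.26 bits


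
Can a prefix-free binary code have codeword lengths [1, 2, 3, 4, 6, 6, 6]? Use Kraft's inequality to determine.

Kraft inequality: Σ 2^(-l_i) ≤ 1 for prefix-free code
Calculating: 2^(-1) + 2^(-2) + 2^(-3) + 2^(-4) + 2^(-6) + 2^(-6) + 2^(-6)
= 0.5 + 0.25 + 0.125 + 0.0625 + 0.015625 + 0.015625 + 0.015625
= 0.9844
Since 0.9844 ≤ 1, prefix-free code exists


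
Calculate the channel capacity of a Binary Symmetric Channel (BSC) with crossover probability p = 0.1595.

For BSC with error probability p:
C = 1 - H(p) where H(p) is binary entropy
H(0.1595) = -0.1595 × log₂(0.1595) - 0.8405 × log₂(0.8405)
H(p) = 0.6331
C = 1 - 0.6331 = 0.3669 bits/use


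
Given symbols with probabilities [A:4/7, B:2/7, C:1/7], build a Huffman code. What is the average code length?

Huffman tree construction:
Combine smallest probabilities repeatedly
Resulting codes:
  A: 1 (length 1)
  B: 01 (length 2)
  C: 00 (length 2)
Average length = Σ p(s) × length(s) = 1.4286 bits


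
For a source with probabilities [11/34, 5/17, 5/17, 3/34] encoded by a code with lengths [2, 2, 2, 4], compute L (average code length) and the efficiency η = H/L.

Average length L = Σ p_i × l_i = 2.1765 bits
Entropy H = 1.8743 bits
Efficiency η = H/L × 100% = 86.12%


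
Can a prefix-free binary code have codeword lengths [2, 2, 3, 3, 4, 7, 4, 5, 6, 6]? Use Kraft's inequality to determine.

Kraft inequality: Σ 2^(-l_i) ≤ 1 for prefix-free code
Calculating: 2^(-2) + 2^(-2) + 2^(-3) + 2^(-3) + 2^(-4) + 2^(-7) + 2^(-4) + 2^(-5) + 2^(-6) + 2^(-6)
= 0.25 + 0.25 + 0.125 + 0.125 + 0.0625 + 0.0078125 + 0.0625 + 0.03125 + 0.015625 + 0.015625
= 0.9453
Since 0.9453 ≤ 1, prefix-free code exists


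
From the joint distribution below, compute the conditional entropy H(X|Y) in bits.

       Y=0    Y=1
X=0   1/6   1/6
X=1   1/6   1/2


H(X|Y) = Σ_y p(y) H(X|Y=y)
  p(Y=0) = 1/3, H(X|Y=0) = 1.0000
  p(Y=1) = 2/3, H(X|Y=1) = 0.8113
H(X|Y) = 0.3333×1.0000 + 0.6667×0.8113 = 0.8742 bits


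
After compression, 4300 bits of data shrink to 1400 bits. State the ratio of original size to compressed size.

Compression ratio = Original / Compressed
= 4300 / 1400 = 3.07:1


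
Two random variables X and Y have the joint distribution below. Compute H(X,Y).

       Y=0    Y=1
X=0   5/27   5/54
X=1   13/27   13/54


H(X,Y) = -Σ p(x,y) log₂ p(x,y)
  p(0,0)=5/27: -0.1852 × log₂(0.1852) = 0.4505
  p(0,1)=5/54: -0.0926 × log₂(0.0926) = 0.3179
  p(1,0)=13/27: -0.4815 × log₂(0.4815) = 0.5077
  p(1,1)=13/54: -0.2407 × log₂(0.2407) = 0.4946
H(X,Y) = 1.7707 bits


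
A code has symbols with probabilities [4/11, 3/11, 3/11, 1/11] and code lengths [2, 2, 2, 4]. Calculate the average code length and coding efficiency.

Average length L = Σ p_i × l_i = 2.1818 bits
Entropy H = 1.8676 bits
Efficiency η = H/L × 100% = 85.60%


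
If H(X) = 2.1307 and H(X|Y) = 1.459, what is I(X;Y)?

I(X;Y) = H(X) - H(X|Y)
I(X;Y) = 2.1307 - 1.459 = 0.6717 bits


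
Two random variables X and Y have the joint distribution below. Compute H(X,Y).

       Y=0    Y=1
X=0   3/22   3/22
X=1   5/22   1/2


H(X,Y) = -Σ p(x,y) log₂ p(x,y)
  p(0,0)=3/22: -0.1364 × log₂(0.1364) = 0.3920
  p(0,1)=3/22: -0.1364 × log₂(0.1364) = 0.3920
  p(1,0)=5/22: -0.2273 × log₂(0.2273) = 0.4858
  p(1,1)=1/2: -0.5000 × log₂(0.5000) = 0.5000
H(X,Y) = 1.7697 bits


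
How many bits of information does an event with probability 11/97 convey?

Information content I(x) = -log₂(p(x))
I = -log₂(11/97) = -log₂(0.1134)
I = 3.1405 bits


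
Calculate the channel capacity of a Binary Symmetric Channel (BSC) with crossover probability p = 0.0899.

For BSC with error probability p:
C = 1 - H(p) where H(p) is binary entropy
H(0.0899) = -0.0899 × log₂(0.0899) - 0.9101 × log₂(0.9101)
H(p) = 0.4361
C = 1 - 0.4361 = 0.5639 bits/use


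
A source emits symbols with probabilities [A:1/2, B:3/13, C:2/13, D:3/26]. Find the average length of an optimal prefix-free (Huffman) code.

Huffman tree construction:
Combine smallest probabilities repeatedly
Resulting codes:
  A: 0 (length 1)
  B: 10 (length 2)
  C: 111 (length 3)
  D: 110 (length 3)
Average length = Σ p(s) × length(s) = 1.7692 bits


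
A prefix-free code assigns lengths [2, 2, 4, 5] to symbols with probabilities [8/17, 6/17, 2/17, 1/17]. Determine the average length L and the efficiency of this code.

Average length L = Σ p_i × l_i = 2.4118 bits
Entropy H = 1.6457 bits
Efficiency η = H/L × 100% = 68.24%


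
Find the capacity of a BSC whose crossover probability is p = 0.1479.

For BSC with error probability p:
C = 1 - H(p) where H(p) is binary entropy
H(0.1479) = -0.1479 × log₂(0.1479) - 0.8521 × log₂(0.8521)
H(p) = 0.6046
C = 1 - 0.6046 = 0.3954 bits/use


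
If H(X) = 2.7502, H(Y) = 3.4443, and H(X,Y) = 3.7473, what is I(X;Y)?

I(X;Y) = H(X) + H(Y) - H(X,Y)
I(X;Y) = 2.7502 + 3.4443 - 3.7473 = 2.4472 bits


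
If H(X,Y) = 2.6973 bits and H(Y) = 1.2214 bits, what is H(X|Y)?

Chain rule: H(X,Y) = H(X|Y) + H(Y)
H(X|Y) = H(X,Y) - H(Y) = 2.6973 - 1.2214 = 1.4759 bits


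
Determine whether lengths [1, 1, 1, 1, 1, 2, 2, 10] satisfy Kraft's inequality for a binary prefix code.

Kraft inequality: Σ 2^(-l_i) ≤ 1 for prefix-free code
Calculating: 2^(-1) + 2^(-1) + 2^(-1) + 2^(-1) + 2^(-1) + 2^(-2) + 2^(-2) + 2^(-10)
= 0.5 + 0.5 + 0.5 + 0.5 + 0.5 + 0.25 + 0.25 + 0.0009765625
= 3.0010
Since 3.0010 > 1, prefix-free code does not exist


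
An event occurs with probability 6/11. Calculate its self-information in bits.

Information content I(x) = -log₂(p(x))
I = -log₂(6/11) = -log₂(0.5455)
I = 0.8745 bits


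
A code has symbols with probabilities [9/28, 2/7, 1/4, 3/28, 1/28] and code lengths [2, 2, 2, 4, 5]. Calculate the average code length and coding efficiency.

Average length L = Σ p_i × l_i = 2.3214 bits
Entropy H = 2.0597 bits
Efficiency η = H/L × 100% = 88.72%


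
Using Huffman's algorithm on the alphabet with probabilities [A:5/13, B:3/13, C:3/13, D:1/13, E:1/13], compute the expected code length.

Huffman tree construction:
Combine smallest probabilities repeatedly
Resulting codes:
  A: 11 (length 2)
  B: 01 (length 2)
  C: 10 (length 2)
  D: 000 (length 3)
  E: 001 (length 3)
Average length = Σ p(s) × length(s) = 2.1538 bits


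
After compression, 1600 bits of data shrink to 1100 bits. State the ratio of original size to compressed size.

Compression ratio = Original / Compressed
= 1600 / 1100 = 1.45:1


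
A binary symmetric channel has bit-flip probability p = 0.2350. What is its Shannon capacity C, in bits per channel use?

For BSC with error probability p:
C = 1 - H(p) where H(p) is binary entropy
H(0.2350) = -0.2350 × log₂(0.2350) - 0.7650 × log₂(0.7650)
H(p) = 0.7866
C = 1 - 0.7866 = 0.2134 bits/use


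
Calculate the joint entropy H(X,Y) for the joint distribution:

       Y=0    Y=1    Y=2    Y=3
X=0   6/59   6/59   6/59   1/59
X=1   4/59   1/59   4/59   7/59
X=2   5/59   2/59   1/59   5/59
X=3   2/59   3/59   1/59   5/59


H(X,Y) = -Σ p(x,y) log₂ p(x,y)
  p(0,0)=6/59: -0.1017 × log₂(0.1017) = 0.3354
  p(0,1)=6/59: -0.1017 × log₂(0.1017) = 0.3354
  p(0,2)=6/59: -0.1017 × log₂(0.1017) = 0.3354
  p(0,3)=1/59: -0.0169 × log₂(0.0169) = 0.0997
  p(1,0)=4/59: -0.0678 × log₂(0.0678) = 0.2632
  p(1,1)=1/59: -0.0169 × log₂(0.0169) = 0.0997
  p(1,2)=4/59: -0.0678 × log₂(0.0678) = 0.2632
  p(1,3)=7/59: -0.1186 × log₂(0.1186) = 0.3649
  p(2,0)=5/59: -0.0847 × log₂(0.0847) = 0.3018
  p(2,1)=2/59: -0.0339 × log₂(0.0339) = 0.1655
  p(2,2)=1/59: -0.0169 × log₂(0.0169) = 0.0997
  p(2,3)=5/59: -0.0847 × log₂(0.0847) = 0.3018
  p(3,0)=2/59: -0.0339 × log₂(0.0339) = 0.1655
  p(3,1)=3/59: -0.0508 × log₂(0.0508) = 0.2185
  p(3,2)=1/59: -0.0169 × log₂(0.0169) = 0.0997
  p(3,3)=5/59: -0.0847 × log₂(0.0847) = 0.3018
H(X,Y) = 3.7510 bits


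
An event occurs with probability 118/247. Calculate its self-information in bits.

Information content I(x) = -log₂(p(x))
I = -log₂(118/247) = -log₂(0.4777)
I = 1.0657 bits


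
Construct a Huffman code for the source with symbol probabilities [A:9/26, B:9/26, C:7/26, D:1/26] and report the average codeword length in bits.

Huffman tree construction:
Combine smallest probabilities repeatedly
Resulting codes:
  A: 11 (length 2)
  B: 0 (length 1)
  C: 101 (length 3)
  D: 100 (length 3)
Average length = Σ p(s) × length(s) = 1.9615 bits


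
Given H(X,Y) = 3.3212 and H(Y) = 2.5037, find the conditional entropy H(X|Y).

Chain rule: H(X,Y) = H(X|Y) + H(Y)
H(X|Y) = H(X,Y) - H(Y) = 3.3212 - 2.5037 = 0.8175 bits


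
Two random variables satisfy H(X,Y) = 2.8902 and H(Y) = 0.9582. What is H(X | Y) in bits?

Chain rule: H(X,Y) = H(X|Y) + H(Y)
H(X|Y) = H(X,Y) - H(Y) = 2.8902 - 0.9582 = 1.932 bits


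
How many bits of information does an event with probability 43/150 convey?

Information content I(x) = -log₂(p(x))
I = -log₂(43/150) = -log₂(0.2867)
I = 1.8026 bits


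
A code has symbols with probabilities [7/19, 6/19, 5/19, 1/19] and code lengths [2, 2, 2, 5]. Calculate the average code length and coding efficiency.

Average length L = Σ p_i × l_i = 2.1579 bits
Entropy H = 1.7863 bits
Efficiency η = H/L × 100% = 82.78%


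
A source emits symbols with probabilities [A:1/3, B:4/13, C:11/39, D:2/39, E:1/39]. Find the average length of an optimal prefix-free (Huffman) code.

Huffman tree construction:
Combine smallest probabilities repeatedly
Resulting codes:
  A: 11 (length 2)
  B: 10 (length 2)
  C: 01 (length 2)
  D: 001 (length 3)
  E: 000 (length 3)
Average length = Σ p(s) × length(s) = 2.0769 bits


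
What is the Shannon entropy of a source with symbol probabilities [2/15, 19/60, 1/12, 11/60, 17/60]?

H(X) = -Σ p(x) log₂ p(x)
  -2/15 × log₂(2/15) = 0.3876
  -19/60 × log₂(19/60) = 0.5253
  -1/12 × log₂(1/12) = 0.2987
  -11/60 × log₂(11/60) = 0.4487
  -17/60 × log₂(17/60) = 0.5155
H(X) = 2.1759 bits


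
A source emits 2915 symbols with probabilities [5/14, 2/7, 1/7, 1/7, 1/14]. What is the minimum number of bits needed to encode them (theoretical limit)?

Entropy H = 2.1210 bits/symbol
Minimum bits = H × n = 2.1210 × 2915
= 6182.58 bits


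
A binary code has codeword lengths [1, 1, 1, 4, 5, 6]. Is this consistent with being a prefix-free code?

Kraft inequality: Σ 2^(-l_i) ≤ 1 for prefix-free code
Calculating: 2^(-1) + 2^(-1) + 2^(-1) + 2^(-4) + 2^(-5) + 2^(-6)
= 0.5 + 0.5 + 0.5 + 0.0625 + 0.03125 + 0.015625
= 1.6094
Since 1.6094 > 1, prefix-free code does not exist


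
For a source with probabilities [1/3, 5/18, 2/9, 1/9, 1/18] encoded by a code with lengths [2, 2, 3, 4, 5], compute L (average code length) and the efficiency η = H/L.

Average length L = Σ p_i × l_i = 2.6111 bits
Entropy H = 2.1077 bits
Efficiency η = H/L × 100% = 80.72%


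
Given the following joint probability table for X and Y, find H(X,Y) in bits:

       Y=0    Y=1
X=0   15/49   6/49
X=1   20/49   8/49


H(X,Y) = -Σ p(x,y) log₂ p(x,y)
  p(0,0)=15/49: -0.3061 × log₂(0.3061) = 0.5228
  p(0,1)=6/49: -0.1224 × log₂(0.1224) = 0.3710
  p(1,0)=20/49: -0.4082 × log₂(0.4082) = 0.5277
  p(1,1)=8/49: -0.1633 × log₂(0.1633) = 0.4269
H(X,Y) = 1.8483 bits
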